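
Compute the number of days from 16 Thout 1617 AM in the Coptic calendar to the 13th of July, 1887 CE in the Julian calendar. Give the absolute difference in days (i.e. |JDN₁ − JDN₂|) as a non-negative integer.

JDN of the first date = 2415289.
JDN of the second date = 2410478.
|2410478 − 2415289| = 4811.

4811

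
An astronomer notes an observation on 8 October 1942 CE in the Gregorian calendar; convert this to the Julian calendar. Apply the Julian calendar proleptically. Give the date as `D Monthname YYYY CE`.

25 September 1942 CE

At this point the Julian calendar is 13 days behind the Gregorian.
8 October 1942 Gregorian − 13 days → 25 September 1942 Julian.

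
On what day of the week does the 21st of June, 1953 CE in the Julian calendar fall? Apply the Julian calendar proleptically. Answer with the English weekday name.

Equivalently 4 July 1953 Gregorian, JDN 2434563.
Since JDN mod 7 = 5 (0 = Monday), the day is Saturday.

Saturday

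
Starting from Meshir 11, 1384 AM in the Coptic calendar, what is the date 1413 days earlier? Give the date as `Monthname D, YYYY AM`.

Counting 1413 days back from JDN 2330331 reaches JDN 2328918, which is Paremhat 29, 1380 AM.

Paremhat 29, 1380 AM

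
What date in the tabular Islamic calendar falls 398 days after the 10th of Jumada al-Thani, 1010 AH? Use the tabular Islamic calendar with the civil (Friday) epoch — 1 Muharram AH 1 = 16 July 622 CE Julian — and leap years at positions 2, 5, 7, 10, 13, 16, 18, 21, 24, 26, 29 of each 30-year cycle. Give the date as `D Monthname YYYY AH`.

25 Rajab 1011 AH

Counting 398 days forward from JDN 2306153 reaches JDN 2306551, which is 25 Rajab 1011 AH.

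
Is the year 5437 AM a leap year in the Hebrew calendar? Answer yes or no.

yes

Hebrew year 5437 is year 3 of its 19-year Metonic cycle; leap years are at positions 3, 6, 8, 11, 14, 17, 19, so it is a leap year (13 months).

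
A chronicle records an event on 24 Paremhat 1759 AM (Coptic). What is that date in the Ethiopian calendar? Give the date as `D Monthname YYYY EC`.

The source date corresponds to 2 April 2043 in the Gregorian calendar (JDN 2467342).
That day falls on 24 Megabit 2035 EC in the Ethiopian calendar.

24 Megabit 2035 EC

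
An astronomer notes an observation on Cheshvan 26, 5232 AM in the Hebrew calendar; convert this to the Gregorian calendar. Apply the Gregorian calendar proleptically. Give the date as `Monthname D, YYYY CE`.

November 19, 1471 CE

Julian Day Number of the source date = 2258654.
Converting JDN 2258654 to the Gregorian calendar gives 19 November 1471 CE.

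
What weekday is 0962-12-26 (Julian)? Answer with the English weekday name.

This is JDN 2072788 (31 December 962 Gregorian).
JDN 2072788 mod 7 = 4, and JDN 0 was a Monday, so this is a Friday.

Friday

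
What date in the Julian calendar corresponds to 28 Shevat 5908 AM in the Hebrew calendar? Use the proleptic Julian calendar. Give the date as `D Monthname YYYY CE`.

The source date corresponds to 18 February 2148 in the Gregorian calendar (JDN 2505649).
That day falls on 4 February 2148 CE in the Julian calendar.

4 February 2148 CE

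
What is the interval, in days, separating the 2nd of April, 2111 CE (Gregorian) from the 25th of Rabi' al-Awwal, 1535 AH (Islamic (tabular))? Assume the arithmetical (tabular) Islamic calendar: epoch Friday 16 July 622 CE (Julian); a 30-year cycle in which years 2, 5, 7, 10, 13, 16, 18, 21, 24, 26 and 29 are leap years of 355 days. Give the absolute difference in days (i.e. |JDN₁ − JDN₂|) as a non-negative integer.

JDN of the first date = 2492178.
JDN of the second date = 2492121.
|2492121 − 2492178| = 57.

57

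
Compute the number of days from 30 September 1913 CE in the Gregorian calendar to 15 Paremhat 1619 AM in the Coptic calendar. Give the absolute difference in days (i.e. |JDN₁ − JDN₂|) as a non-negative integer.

3843

JDN of the first date = 2420041.
JDN of the second date = 2416198.
|2416198 − 2420041| = 3843.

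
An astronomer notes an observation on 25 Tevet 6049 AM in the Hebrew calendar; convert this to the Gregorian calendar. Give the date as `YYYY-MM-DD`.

Julian Day Number of the source date = 2557118.
Converting JDN 2557118 to the Gregorian calendar gives 18 January 2289 CE.

2289-01-18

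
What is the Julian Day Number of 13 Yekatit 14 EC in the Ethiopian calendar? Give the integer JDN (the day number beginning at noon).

In the proleptic Gregorian calendar the same day is 5 February 22.
JDN 2299161 is 15 October 1582 CE (Gregorian); the target day is −570030 days from there, so JDN = 1729131.

1729131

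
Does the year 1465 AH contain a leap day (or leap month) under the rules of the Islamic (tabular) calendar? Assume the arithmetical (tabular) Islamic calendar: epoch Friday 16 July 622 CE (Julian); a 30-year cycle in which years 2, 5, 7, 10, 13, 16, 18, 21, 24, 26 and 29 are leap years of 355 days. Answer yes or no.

no

Year 1465 AH is year 25 of its 30-year cycle; leap positions are 2, 5, 7, 10, 13, 16, 18, 21, 24, 26, 29, so it is a common year (354 days).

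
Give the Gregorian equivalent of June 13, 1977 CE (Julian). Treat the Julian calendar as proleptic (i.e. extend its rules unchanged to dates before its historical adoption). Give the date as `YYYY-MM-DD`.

1977-06-26

For dates in this range the Gregorian date is 13 days ahead of the Julian.
13 June 1977 Julian + 13 days → 26 June 1977 Gregorian.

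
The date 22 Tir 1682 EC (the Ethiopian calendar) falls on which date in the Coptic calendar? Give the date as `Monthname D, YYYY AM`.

Tobi 22, 1406 AM

The source date corresponds to 27 January 1690 in the Gregorian calendar (JDN 2338347).
That day falls on 22 Tobi 1406 AM in the Coptic calendar.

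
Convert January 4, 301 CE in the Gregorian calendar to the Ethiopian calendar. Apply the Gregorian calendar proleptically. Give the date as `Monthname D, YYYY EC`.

Julian Day Number of the source date = 1831001.
Converting JDN 1831001 to the Ethiopian calendar gives 8 Tir 293 EC.

Tir 8, 293 EC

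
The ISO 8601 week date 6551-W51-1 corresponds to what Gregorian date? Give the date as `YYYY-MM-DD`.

ISO week 1 of 6551 is the week containing the first Thursday of 6551.
Week 51, day 1 (Monday) lands on 6551-12-20.

6551-12-20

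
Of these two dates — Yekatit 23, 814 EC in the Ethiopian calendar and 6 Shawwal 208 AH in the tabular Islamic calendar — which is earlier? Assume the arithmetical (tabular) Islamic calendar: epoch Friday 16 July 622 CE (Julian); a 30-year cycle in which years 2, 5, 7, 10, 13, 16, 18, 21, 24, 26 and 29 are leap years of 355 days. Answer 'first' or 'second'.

First date → JDN 2021341; second date → JDN 2022065.
JDN 2021341 < JDN 2022065, so the first date is earlier.

first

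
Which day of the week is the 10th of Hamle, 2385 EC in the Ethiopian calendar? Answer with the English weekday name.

This is JDN 2595286 (20 July 2393 Gregorian).
JDN 2595286 mod 7 = 1, and JDN 0 was a Monday, so this is a Tuesday.

Tuesday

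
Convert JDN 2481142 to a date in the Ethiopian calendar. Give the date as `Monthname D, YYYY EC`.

The Gregorian equivalent of JDN 2481142 is 12 January 2081.
In the Ethiopian calendar that day is Tir 4, 2073 EC.

Tir 4, 2073 EC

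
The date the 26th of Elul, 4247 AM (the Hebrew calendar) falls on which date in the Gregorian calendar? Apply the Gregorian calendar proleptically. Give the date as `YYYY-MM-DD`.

Both dates share Julian Day Number 1899178; in the Gregorian calendar that is 2 September 487 CE.

0487-09-02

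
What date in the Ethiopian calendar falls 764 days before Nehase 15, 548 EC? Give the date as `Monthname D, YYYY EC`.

Hamle 12, 546 EC

The starting date is JDN 1924357; 1924357 − 764 = 1923593.
JDN 1923593 corresponds to Hamle 12, 546 EC.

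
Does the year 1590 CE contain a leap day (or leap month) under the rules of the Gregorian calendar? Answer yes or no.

no

1590 is not divisible by 4, so it is a common year.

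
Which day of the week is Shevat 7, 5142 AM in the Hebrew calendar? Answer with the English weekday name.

Wednesday

In the proleptic Gregorian calendar this is 30 January 1382 (JDN 2225855).
2225855 ≡ 2 (mod 7); counting from Monday = 0 gives Wednesday.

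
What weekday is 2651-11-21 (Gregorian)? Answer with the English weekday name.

JDN 2689642 mod 7 = 4, and JDN 0 was a Monday, so this is a Friday.

Friday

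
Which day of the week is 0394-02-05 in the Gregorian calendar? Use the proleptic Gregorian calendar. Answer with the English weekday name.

Since JDN mod 7 = 5 (0 = Monday), the day is Saturday.

Saturday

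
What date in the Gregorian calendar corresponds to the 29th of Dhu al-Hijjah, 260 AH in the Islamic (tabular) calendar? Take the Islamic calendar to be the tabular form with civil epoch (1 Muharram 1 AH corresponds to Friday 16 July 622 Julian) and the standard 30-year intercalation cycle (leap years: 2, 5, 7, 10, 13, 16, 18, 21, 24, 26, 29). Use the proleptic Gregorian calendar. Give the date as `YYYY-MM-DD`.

0874-10-19

Both dates share Julian Day Number 2040574; in the Gregorian calendar that is 19 October 874 CE.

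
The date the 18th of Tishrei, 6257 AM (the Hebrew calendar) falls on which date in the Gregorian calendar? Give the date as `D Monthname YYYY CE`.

Julian Day Number of the source date = 2632974.
Converting JDN 2632974 to the Gregorian calendar gives 25 September 2496 CE.

25 September 2496 CE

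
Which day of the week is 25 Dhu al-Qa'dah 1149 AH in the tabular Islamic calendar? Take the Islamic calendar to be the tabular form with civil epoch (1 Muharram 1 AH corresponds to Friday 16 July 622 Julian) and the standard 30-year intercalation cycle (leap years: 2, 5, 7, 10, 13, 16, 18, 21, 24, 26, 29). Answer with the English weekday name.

Wednesday

In the Gregorian calendar this is 27 March 1737 (JDN 2355572).
2355572 ≡ 2 (mod 7); counting from Monday = 0 gives Wednesday.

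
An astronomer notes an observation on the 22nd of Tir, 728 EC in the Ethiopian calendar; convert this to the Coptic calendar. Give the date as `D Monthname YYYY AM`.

Julian Day Number of the source date = 1989899.
Converting JDN 1989899 to the Coptic calendar gives 22 Tobi 452 AM.

22 Tobi 452 AM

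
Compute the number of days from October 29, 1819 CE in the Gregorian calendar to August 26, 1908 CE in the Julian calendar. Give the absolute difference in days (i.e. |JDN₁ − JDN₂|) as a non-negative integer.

First date → JDN 2385737; second date → JDN 2418193.
The interval is |2385737 − 2418193| = 32456 days.

32456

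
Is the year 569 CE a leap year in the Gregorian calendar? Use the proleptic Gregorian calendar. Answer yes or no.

569 is not divisible by 4, so it is a common year.

no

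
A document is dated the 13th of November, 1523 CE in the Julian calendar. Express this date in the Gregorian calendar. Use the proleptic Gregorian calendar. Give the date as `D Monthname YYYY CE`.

23 November 1523 CE

The Julian–Gregorian offset here is 10 days (Julian trailing).
13 November 1523 Julian + 10 days → 23 November 1523 Gregorian.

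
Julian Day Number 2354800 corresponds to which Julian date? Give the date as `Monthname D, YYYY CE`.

The Gregorian equivalent of JDN 2354800 is 14 February 1735.
In the Julian calendar that day is February 3, 1735 CE.

February 3, 1735 CE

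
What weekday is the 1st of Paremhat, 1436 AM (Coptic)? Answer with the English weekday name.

Friday

Equivalently 8 March 1720 Gregorian, JDN 2349344.
Since JDN mod 7 = 4 (0 = Monday), the day is Friday.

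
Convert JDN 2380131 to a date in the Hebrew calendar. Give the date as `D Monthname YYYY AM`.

14 Tammuz 5564 AM

JDN 2380131 is 23 June 1804 in the Gregorian calendar.
In the Hebrew calendar that day is 14 Tammuz 5564 AM.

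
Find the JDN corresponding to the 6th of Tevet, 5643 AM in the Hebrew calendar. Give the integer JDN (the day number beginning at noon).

2408796

In the Gregorian calendar the same day is 16 December 1882.
JDN 2451545 is 1 January 2000 CE (Gregorian); the target day is −42749 days from there, so JDN = 2408796.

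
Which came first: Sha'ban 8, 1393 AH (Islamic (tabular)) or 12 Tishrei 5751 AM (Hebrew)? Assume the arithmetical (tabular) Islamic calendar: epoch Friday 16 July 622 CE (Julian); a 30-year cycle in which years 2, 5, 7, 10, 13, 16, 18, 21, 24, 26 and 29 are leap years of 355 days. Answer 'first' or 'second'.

first

Converting both to JDN: 2441932 vs 2448166; the smaller is the first.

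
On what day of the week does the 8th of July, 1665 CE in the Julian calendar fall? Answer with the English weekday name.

Equivalently 18 July 1665 Gregorian, JDN 2329388.
JDN 2329388 mod 7 = 5, and JDN 0 was a Monday, so this is a Saturday.

Saturday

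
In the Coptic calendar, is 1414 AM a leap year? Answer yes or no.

1414 mod 4 = 2; in the Coptic calendar a year is leap when year mod 4 = 3, so it is a common year.

no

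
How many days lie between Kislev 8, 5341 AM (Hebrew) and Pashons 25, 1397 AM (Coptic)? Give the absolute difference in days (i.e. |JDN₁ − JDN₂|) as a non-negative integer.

JDN of the first date = 2298472.
JDN of the second date = 2335183.
|2335183 − 2298472| = 36711.

36711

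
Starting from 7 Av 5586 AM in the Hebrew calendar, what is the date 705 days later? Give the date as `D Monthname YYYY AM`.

JDN of 7 Av 5586 AM = 2388214.
2388214 + 705 = 2388919.
JDN 2388919 in the Hebrew calendar is 4 Av 5588 AM.

4 Av 5588 AM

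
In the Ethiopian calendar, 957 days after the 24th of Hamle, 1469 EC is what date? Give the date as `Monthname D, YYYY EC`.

Megabit 5, 1472 EC

JDN of the 24th of Hamle, 1469 EC = 2260731.
2260731 + 957 = 2261688.
JDN 2261688 in the Ethiopian calendar is Megabit 5, 1472 EC.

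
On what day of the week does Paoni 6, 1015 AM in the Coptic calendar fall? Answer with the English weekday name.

Equivalently 7 June 1299 Gregorian, JDN 2195668.
Since JDN mod 7 = 6 (0 = Monday), the day is Sunday.

Sunday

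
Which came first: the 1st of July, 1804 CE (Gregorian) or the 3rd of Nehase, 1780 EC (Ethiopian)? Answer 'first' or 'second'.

The two dates have Julian Day Numbers 2380139 and 2374333 respectively.
Since 2374333 < 2380139, the second date comes first.

second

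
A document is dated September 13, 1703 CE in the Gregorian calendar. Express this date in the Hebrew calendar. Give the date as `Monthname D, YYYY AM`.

Julian Day Number of the source date = 2343323.
Converting JDN 2343323 to the Hebrew calendar gives 3 Tishrei 5464 AM.

Tishrei 3, 5464 AM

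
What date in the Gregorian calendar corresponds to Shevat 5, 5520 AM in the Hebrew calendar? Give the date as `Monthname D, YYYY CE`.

Both dates share Julian Day Number 2363909; in the Gregorian calendar that is 23 January 1760 CE.

January 23, 1760 CE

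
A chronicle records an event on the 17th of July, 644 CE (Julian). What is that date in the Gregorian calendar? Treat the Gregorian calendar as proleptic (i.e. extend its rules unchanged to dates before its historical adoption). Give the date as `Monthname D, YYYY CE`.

July 20, 644 CE

For dates in this range the Gregorian date is 3 days ahead of the Julian.
17 July 644 Julian + 3 days → 20 July 644 Gregorian.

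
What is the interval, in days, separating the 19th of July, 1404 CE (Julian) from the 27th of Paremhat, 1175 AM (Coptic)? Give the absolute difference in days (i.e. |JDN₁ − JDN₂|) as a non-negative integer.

19970

First date → JDN 2234069; second date → JDN 2254039.
The interval is |2234069 − 2254039| = 19970 days.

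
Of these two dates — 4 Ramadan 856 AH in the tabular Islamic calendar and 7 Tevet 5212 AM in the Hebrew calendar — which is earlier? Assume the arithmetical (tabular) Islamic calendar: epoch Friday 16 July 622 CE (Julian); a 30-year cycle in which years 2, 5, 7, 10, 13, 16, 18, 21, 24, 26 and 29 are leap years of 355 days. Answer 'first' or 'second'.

second

Converting both to JDN: 2251662 vs 2251369; the smaller is the second.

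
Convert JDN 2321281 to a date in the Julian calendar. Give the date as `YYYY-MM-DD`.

1643-04-28

The Gregorian equivalent of JDN 2321281 is 8 May 1643.
In the Julian calendar that day is 1643-04-28.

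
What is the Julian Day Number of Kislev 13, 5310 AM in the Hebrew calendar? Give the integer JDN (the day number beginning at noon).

2287167

In the proleptic Gregorian calendar the same day is 13 December 1549.
JDN 2400001 is 17 November 1858 CE (Gregorian), MJD 0; the target day is −112834 days from there, so JDN = 2287167.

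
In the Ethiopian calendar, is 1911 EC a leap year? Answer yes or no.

yes

1911 mod 4 = 3; in the Ethiopian calendar a year is leap when year mod 4 = 3, so it is a leap year.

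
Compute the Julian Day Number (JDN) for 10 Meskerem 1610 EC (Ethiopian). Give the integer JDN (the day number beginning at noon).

2311917

Equivalently 17 September 1617 (Gregorian).
JDN 2299161 is 15 October 1582 CE (Gregorian); the target day is +12756 days from there, so JDN = 2311917.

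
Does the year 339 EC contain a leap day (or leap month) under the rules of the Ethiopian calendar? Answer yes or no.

339 mod 4 = 3; in the Ethiopian calendar a year is leap when year mod 4 = 3, so it is a leap year.

yes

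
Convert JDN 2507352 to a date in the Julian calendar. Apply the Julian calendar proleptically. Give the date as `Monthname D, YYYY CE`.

The Gregorian equivalent of JDN 2507352 is 17 October 2152.
In the Julian calendar that day is October 3, 2152 CE.

October 3, 2152 CE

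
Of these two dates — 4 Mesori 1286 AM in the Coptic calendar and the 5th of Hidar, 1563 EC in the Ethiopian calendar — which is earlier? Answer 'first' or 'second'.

The two dates have Julian Day Numbers 2294709 and 2294805 respectively.
Since 2294709 < 2294805, the first date comes first.

first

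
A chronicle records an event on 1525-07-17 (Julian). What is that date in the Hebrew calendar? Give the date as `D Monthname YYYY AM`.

Julian Day Number of the source date = 2278262.
Converting JDN 2278262 to the Hebrew calendar gives 26 Tammuz 5285 AM.

26 Tammuz 5285 AM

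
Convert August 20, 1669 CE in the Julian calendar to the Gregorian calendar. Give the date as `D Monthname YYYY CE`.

For dates in this range the Gregorian date is 10 days ahead of the Julian.
20 August 1669 Julian + 10 days → 30 August 1669 Gregorian.

30 August 1669 CE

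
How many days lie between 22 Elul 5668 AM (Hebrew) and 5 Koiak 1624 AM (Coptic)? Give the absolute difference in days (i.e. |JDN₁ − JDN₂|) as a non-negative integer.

278

First date → JDN 2418203; second date → JDN 2417925.
The interval is |2418203 − 2417925| = 278 days.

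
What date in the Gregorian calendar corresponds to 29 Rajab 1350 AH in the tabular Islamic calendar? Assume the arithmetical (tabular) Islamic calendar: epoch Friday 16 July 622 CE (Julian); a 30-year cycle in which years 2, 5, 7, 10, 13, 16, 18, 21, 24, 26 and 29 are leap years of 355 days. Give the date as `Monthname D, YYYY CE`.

December 10, 1931 CE

Both dates share Julian Day Number 2426686; in the Gregorian calendar that is 10 December 1931 CE.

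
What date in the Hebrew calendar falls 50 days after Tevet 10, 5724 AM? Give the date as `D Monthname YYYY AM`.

JDN of Tevet 10, 5724 AM = 2438390.
2438390 + 50 = 2438440.
JDN 2438440 in the Hebrew calendar is 1 Adar 5724 AM.

1 Adar 5724 AM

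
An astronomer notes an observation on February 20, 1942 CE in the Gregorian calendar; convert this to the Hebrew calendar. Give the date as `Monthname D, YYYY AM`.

Julian Day Number of the source date = 2430411.
Converting JDN 2430411 to the Hebrew calendar gives 3 Adar 5702 AM.

Adar 3, 5702 AM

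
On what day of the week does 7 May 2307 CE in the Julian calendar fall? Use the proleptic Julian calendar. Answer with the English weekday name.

In the Gregorian calendar this is 23 May 2307 (JDN 2563816).
JDN 2563816 mod 7 = 3, and JDN 0 was a Monday, so this is a Thursday.

Thursday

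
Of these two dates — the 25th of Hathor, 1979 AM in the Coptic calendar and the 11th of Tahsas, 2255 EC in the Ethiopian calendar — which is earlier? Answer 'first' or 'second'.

first

The two dates have Julian Day Numbers 2547578 and 2547594 respectively.
Since 2547578 < 2547594, the first date comes first.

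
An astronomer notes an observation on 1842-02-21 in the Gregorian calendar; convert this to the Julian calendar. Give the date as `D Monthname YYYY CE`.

9 February 1842 CE

For dates in this range the Gregorian date is 12 days ahead of the Julian.
21 February 1842 Gregorian − 12 days → 9 February 1842 Julian.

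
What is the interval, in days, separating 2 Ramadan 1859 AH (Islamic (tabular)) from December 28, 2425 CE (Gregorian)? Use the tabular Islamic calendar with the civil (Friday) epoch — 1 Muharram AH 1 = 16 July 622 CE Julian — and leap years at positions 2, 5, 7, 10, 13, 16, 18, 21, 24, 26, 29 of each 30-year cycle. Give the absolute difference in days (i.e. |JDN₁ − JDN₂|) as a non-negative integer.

45

JDN of the first date = 2607090.
JDN of the second date = 2607135.
|2607135 − 2607090| = 45.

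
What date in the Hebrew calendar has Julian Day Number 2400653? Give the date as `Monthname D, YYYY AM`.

Elul 12, 5620 AM

JDN 2400653 is 30 August 1860 in the Gregorian calendar.
In the Hebrew calendar that day is Elul 12, 5620 AM.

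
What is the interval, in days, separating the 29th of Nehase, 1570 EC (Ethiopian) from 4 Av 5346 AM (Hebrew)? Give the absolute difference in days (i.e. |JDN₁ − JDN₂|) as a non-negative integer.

2878

First date → JDN 2297656; second date → JDN 2300534.
The interval is |2297656 − 2300534| = 2878 days.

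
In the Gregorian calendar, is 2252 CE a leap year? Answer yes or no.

2252 is divisible by 4 and not by 100, so it is a leap year.

yes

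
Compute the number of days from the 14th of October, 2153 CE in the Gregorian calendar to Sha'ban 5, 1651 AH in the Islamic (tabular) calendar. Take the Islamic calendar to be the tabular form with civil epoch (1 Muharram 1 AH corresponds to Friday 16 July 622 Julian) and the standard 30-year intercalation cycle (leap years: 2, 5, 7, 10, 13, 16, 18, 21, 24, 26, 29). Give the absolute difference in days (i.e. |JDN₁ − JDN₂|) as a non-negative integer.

JDN of the first date = 2507714.
JDN of the second date = 2533356.
|2533356 − 2507714| = 25642.

25642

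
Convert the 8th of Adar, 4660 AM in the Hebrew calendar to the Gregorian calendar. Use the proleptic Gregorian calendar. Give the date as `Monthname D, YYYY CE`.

February 15, 900 CE

Julian Day Number of the source date = 2049824.
Converting JDN 2049824 to the Gregorian calendar gives 15 February 900 CE.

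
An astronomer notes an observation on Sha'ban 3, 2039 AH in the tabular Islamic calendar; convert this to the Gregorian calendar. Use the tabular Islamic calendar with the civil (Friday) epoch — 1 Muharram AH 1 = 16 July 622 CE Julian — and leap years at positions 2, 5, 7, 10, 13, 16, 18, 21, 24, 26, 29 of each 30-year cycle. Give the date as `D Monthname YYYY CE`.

Julian Day Number of the source date = 2670848.
Converting JDN 2670848 to the Gregorian calendar gives 7 June 2600 CE.

7 June 2600 CE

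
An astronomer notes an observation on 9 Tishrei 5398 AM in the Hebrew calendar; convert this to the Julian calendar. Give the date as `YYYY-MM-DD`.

Both dates share Julian Day Number 2319232; in the Julian calendar that is 17 September 1637 CE.

1637-09-17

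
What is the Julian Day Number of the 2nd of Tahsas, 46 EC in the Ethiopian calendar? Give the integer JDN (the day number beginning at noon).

Equivalently 26 November 53 (proleptic Gregorian).
JDN 2400001 is 17 November 1858 CE (Gregorian), MJD 0; the target day is −659253 days from there, so JDN = 1740748.

1740748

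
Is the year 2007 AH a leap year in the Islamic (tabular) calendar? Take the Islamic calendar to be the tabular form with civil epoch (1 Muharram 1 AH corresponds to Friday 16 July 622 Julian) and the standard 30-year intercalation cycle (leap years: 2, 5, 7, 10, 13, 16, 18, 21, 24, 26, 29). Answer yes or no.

Year 2007 AH is year 27 of its 30-year cycle; leap positions are 2, 5, 7, 10, 13, 16, 18, 21, 24, 26, 29, so it is a common year (354 days).

no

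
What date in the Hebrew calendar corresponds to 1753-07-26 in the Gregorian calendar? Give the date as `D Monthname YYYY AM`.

24 Tammuz 5513 AM

Julian Day Number of the source date = 2361537.
Converting JDN 2361537 to the Hebrew calendar gives 24 Tammuz 5513 AM.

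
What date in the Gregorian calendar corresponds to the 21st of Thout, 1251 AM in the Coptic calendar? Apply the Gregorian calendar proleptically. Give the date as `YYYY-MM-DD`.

Both dates share Julian Day Number 2281612; in the Gregorian calendar that is 28 September 1534 CE.

1534-09-28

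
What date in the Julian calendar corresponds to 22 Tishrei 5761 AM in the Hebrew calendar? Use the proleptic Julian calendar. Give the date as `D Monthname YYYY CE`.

8 October 2000 CE

Julian Day Number of the source date = 2451839.
Converting JDN 2451839 to the Julian calendar gives 8 October 2000 CE.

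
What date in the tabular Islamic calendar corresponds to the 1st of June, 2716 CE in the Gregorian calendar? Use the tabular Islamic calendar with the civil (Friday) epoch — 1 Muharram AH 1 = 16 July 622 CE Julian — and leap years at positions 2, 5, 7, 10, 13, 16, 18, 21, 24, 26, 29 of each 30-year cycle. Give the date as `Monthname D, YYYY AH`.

Both dates share Julian Day Number 2713210; in the tabular Islamic calendar that is 18 Safar 2159 AH.

Safar 18, 2159 AH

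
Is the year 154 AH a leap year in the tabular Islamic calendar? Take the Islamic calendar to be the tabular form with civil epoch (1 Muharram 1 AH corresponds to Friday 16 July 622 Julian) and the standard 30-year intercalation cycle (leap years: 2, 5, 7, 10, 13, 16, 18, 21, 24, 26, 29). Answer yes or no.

no

Year 154 AH is year 4 of its 30-year cycle; leap positions are 2, 5, 7, 10, 13, 16, 18, 21, 24, 26, 29, so it is a common year (354 days).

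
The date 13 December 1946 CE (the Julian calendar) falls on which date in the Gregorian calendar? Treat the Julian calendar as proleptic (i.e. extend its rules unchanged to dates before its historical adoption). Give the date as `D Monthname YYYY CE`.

26 December 1946 CE

At this point the Julian calendar is 13 days behind the Gregorian.
13 December 1946 Julian + 13 days → 26 December 1946 Gregorian.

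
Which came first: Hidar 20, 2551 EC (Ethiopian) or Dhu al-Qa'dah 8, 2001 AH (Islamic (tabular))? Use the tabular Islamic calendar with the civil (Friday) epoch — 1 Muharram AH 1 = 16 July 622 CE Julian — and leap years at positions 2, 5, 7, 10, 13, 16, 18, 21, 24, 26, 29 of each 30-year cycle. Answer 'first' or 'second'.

Converting both to JDN: 2655687 vs 2657475; the smaller is the first.

first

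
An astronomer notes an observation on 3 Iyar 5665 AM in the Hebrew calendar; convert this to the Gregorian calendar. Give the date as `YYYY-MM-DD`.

1905-05-08

Both dates share Julian Day Number 2416974; in the Gregorian calendar that is 8 May 1905 CE.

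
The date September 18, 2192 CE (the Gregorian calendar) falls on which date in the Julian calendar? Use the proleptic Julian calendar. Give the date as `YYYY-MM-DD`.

2192-09-04

For dates in this range the Gregorian date is 14 days ahead of the Julian.
18 September 2192 Gregorian − 14 days → 4 September 2192 Julian.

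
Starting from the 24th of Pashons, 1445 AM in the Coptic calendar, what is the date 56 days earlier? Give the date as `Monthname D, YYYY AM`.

Paremhat 28, 1445 AM

Counting 56 days back from JDN 2352714 reaches JDN 2352658, which is Paremhat 28, 1445 AM.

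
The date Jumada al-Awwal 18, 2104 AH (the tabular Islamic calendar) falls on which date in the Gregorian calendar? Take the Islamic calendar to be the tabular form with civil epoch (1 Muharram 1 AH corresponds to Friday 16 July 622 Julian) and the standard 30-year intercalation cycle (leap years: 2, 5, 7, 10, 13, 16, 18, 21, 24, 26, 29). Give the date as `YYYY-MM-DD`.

2663-04-18

Both dates share Julian Day Number 2693808; in the Gregorian calendar that is 18 April 2663 CE.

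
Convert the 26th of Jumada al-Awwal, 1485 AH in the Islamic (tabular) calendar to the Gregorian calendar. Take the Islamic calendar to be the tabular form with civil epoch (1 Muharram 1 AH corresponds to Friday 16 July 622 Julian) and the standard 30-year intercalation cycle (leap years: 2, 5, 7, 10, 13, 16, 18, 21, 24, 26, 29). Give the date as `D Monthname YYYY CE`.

Both dates share Julian Day Number 2474463; in the Gregorian calendar that is 30 September 2062 CE.

30 September 2062 CE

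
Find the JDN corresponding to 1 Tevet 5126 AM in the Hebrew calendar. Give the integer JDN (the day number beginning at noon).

2219974

Equivalently 24 December 1365 (proleptic Gregorian).
JDN 2451545 is 1 January 2000 CE (Gregorian); the target day is −231571 days from there, so JDN = 2219974.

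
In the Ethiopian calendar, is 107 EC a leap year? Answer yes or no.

yes

107 mod 4 = 3; in the Ethiopian calendar a year is leap when year mod 4 = 3, so it is a leap year.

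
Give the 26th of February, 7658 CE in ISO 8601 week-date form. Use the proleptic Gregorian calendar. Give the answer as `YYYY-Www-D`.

7658-W09-2

The weekday is Tuesday (ISO weekday 2).
That Tuesday belongs to ISO week 9 of ISO year 7658.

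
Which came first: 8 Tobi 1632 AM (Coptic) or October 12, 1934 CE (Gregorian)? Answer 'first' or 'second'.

first

The two dates have Julian Day Numbers 2420880 and 2427723 respectively.
Since 2420880 < 2427723, the first date comes first.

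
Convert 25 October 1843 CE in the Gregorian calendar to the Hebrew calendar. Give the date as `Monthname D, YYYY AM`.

Both dates share Julian Day Number 2394499; in the Hebrew calendar that is 1 Cheshvan 5604 AM.

Cheshvan 1, 5604 AM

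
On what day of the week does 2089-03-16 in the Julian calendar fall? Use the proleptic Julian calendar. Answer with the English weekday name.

Tuesday

Equivalently 29 March 2089 Gregorian, JDN 2484140.
Since JDN mod 7 = 1 (0 = Monday), the day is Tuesday.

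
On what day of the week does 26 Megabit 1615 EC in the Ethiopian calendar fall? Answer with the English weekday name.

In the Gregorian calendar this is 1 April 1623 (JDN 2313939).
2313939 ≡ 5 (mod 7); counting from Monday = 0 gives Saturday.

Saturday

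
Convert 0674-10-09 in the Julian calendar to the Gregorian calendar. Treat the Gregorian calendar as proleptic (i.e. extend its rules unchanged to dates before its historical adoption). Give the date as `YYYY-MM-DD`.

0674-10-12

At this point the Julian calendar is 3 days behind the Gregorian.
9 October 674 Julian + 3 days → 12 October 674 Gregorian.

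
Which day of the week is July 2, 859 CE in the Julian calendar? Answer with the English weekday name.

Sunday

In the proleptic Gregorian calendar this is 6 July 859 (JDN 2034990).
JDN 2034990 mod 7 = 6, and JDN 0 was a Monday, so this is a Sunday.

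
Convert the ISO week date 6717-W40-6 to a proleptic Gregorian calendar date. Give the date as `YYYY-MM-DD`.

ISO week 1 of 6717 is the week containing the first Thursday of 6717.
Week 40, day 6 (Saturday) lands on 6717-10-06.

6717-10-06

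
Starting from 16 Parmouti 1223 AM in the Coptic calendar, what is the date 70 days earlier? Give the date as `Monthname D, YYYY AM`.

Meshir 6, 1223 AM

JDN of 16 Parmouti 1223 AM = 2271590.
2271590 − 70 = 2271520.
JDN 2271520 in the Coptic calendar is Meshir 6, 1223 AM.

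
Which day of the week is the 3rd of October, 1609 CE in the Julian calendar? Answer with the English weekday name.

Tuesday

This is JDN 2309021 (13 October 1609 Gregorian).
2309021 ≡ 1 (mod 7); counting from Monday = 0 gives Tuesday.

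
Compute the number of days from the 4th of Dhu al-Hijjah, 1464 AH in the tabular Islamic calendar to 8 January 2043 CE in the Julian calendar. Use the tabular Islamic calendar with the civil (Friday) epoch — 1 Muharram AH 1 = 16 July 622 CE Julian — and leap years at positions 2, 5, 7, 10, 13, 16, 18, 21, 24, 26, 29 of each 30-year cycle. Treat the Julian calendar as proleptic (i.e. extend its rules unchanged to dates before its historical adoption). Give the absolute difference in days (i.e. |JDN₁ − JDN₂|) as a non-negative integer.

JDN of the first date = 2467206.
JDN of the second date = 2467271.
|2467271 − 2467206| = 65.

65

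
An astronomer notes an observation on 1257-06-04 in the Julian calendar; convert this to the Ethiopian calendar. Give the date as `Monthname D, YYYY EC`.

Both dates share Julian Day Number 2180332; in the Ethiopian calendar that is 10 Sene 1249 EC.

Sene 10, 1249 EC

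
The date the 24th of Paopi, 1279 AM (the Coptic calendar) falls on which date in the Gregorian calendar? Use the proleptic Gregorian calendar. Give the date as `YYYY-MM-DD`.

1562-10-31

Julian Day Number of the source date = 2291872.
Converting JDN 2291872 to the Gregorian calendar gives 31 October 1562 CE.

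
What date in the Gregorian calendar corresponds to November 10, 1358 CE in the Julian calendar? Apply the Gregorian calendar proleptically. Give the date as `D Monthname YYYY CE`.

18 November 1358 CE

For dates in this range the Gregorian date is 8 days ahead of the Julian.
10 November 1358 Julian + 8 days → 18 November 1358 Gregorian.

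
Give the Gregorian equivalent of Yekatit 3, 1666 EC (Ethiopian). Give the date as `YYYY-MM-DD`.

1674-02-07

Julian Day Number of the source date = 2332514.
Converting JDN 2332514 to the Gregorian calendar gives 7 February 1674 CE.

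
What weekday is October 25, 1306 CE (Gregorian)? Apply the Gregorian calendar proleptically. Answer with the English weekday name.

Since JDN mod 7 = 0 (0 = Monday), the day is Monday.

Monday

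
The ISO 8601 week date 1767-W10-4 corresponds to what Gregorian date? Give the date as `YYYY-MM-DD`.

1767-03-05

ISO week 1 of 1767 is the week containing the first Thursday of 1767.
Week 10, day 4 (Thursday) lands on 1767-03-05.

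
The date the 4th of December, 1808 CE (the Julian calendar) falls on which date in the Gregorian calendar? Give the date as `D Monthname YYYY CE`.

16 December 1808 CE

For dates in this range the Gregorian date is 12 days ahead of the Julian.
4 December 1808 Julian + 12 days → 16 December 1808 Gregorian.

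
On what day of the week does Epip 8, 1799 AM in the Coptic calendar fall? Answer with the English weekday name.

In the Gregorian calendar this is 15 July 2083 (JDN 2482056).
Since JDN mod 7 = 3 (0 = Monday), the day is Thursday.

Thursday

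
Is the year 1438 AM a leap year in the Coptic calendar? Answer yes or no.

no

1438 mod 4 = 2; in the Coptic calendar a year is leap when year mod 4 = 3, so it is a common year.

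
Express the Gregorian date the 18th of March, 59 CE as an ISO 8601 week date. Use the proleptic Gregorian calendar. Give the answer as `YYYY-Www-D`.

0059-W12-2

The weekday is Tuesday (ISO weekday 2).
That Tuesday belongs to ISO week 12 of ISO year 59.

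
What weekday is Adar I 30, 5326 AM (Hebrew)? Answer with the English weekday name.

Tuesday

This is JDN 2293089 (1 March 1566 Gregorian).
JDN 2293089 mod 7 = 1, and JDN 0 was a Monday, so this is a Tuesday.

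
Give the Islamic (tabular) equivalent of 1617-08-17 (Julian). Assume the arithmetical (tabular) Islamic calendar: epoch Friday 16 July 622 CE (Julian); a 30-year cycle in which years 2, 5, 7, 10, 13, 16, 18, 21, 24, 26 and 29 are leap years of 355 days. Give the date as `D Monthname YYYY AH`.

Both dates share Julian Day Number 2311896; in the tabular Islamic calendar that is 24 Sha'ban 1026 AH.

24 Sha'ban 1026 AH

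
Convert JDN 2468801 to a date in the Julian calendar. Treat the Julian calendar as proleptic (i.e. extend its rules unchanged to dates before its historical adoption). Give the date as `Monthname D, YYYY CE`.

The Gregorian equivalent of JDN 2468801 is 31 March 2047.
In the Julian calendar that day is March 18, 2047 CE.

March 18, 2047 CE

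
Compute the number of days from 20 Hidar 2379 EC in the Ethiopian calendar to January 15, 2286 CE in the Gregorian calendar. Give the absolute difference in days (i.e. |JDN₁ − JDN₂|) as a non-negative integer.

JDN of the first date = 2592864.
JDN of the second date = 2556019.
|2556019 − 2592864| = 36845.

36845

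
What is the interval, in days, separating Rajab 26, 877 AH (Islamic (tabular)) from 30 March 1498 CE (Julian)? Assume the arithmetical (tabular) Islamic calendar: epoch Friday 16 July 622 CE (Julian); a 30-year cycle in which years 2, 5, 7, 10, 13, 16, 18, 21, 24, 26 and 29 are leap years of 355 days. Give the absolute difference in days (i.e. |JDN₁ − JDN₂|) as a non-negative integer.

JDN of the first date = 2259067.
JDN of the second date = 2268291.
|2268291 − 2259067| = 9224.

9224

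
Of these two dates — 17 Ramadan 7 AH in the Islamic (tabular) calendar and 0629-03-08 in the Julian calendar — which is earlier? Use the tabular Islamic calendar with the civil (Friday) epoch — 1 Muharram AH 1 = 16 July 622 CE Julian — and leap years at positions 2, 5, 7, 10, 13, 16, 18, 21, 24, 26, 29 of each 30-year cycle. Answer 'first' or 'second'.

first

First date → JDN 1950818; second date → JDN 1950867.
JDN 1950818 < JDN 1950867, so the first date is earlier.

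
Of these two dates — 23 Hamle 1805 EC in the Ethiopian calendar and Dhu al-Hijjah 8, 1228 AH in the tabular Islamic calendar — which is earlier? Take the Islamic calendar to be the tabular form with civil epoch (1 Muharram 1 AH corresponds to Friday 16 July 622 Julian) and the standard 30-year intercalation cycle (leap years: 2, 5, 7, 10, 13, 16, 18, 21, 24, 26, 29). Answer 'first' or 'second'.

The two dates have Julian Day Numbers 2383454 and 2383580 respectively.
Since 2383454 < 2383580, the first date comes first.

first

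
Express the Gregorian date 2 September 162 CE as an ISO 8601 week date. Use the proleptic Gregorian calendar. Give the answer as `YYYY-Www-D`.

The weekday is Thursday (ISO weekday 4).
That Thursday belongs to ISO week 35 of ISO year 162.

0162-W35-4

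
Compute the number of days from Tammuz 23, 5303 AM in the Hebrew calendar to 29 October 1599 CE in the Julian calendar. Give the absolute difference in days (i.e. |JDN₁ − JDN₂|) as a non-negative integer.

First date → JDN 2284814; second date → JDN 2305394.
The interval is |2284814 − 2305394| = 20580 days.

20580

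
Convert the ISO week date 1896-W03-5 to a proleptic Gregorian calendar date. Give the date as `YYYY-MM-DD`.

1896-01-17

ISO week 1 of 1896 is the week containing the first Thursday of 1896.
Week 3, day 5 (Friday) lands on 1896-01-17.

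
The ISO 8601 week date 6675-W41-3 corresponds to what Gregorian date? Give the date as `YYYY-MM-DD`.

ISO week 1 of 6675 is the week containing the first Thursday of 6675.
Week 41, day 3 (Wednesday) lands on 6675-10-13.

6675-10-13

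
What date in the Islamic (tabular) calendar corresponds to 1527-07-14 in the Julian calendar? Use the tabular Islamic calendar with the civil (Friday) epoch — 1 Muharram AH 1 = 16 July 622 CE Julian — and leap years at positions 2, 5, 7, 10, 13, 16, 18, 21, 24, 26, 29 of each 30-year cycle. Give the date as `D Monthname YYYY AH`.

14 Shawwal 933 AH

The source date corresponds to 24 July 1527 in the proleptic Gregorian calendar (JDN 2278989).
That day falls on 14 Shawwal 933 AH in the tabular Islamic calendar.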